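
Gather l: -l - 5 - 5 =-l - 10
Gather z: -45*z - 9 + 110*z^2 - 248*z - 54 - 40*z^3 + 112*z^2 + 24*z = -40*z^3 + 222*z^2 - 269*z - 63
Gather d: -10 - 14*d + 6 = -14*d - 4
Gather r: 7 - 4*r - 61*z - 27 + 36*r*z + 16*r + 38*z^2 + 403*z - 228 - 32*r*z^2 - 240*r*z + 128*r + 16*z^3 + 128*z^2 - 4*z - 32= r*(-32*z^2 - 204*z + 140) + 16*z^3 + 166*z^2 + 338*z - 280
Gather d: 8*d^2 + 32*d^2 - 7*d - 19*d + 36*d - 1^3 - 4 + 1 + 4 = 40*d^2 + 10*d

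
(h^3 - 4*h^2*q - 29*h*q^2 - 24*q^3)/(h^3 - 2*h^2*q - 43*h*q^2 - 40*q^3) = (h + 3*q)/(h + 5*q)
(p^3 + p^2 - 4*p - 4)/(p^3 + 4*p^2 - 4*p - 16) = (p + 1)/(p + 4)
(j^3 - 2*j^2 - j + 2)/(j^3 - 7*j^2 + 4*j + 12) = (j - 1)/(j - 6)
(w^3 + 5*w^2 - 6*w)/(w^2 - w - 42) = w*(w - 1)/(w - 7)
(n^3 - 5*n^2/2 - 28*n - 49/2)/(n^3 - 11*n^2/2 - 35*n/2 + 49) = (n + 1)/(n - 2)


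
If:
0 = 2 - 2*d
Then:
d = 1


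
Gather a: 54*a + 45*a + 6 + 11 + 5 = 99*a + 22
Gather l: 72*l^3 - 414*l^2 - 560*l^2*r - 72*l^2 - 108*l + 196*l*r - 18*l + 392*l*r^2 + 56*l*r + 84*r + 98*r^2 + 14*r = 72*l^3 + l^2*(-560*r - 486) + l*(392*r^2 + 252*r - 126) + 98*r^2 + 98*r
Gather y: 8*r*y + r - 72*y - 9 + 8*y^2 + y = r + 8*y^2 + y*(8*r - 71) - 9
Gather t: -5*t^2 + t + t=-5*t^2 + 2*t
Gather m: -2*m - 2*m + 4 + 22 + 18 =44 - 4*m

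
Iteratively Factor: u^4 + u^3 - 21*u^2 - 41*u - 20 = (u + 1)*(u^3 - 21*u - 20) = (u + 1)*(u + 4)*(u^2 - 4*u - 5) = (u - 5)*(u + 1)*(u + 4)*(u + 1)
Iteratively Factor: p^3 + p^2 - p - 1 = (p + 1)*(p^2 - 1) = (p - 1)*(p + 1)*(p + 1)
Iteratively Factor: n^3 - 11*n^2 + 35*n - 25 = (n - 5)*(n^2 - 6*n + 5) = (n - 5)^2*(n - 1)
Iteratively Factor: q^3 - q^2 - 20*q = (q - 5)*(q^2 + 4*q) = (q - 5)*(q + 4)*(q)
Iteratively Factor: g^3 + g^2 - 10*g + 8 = (g - 1)*(g^2 + 2*g - 8) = (g - 2)*(g - 1)*(g + 4)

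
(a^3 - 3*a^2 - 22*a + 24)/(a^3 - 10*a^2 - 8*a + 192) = (a - 1)/(a - 8)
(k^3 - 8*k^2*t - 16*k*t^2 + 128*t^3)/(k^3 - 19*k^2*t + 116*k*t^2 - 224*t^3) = (-k - 4*t)/(-k + 7*t)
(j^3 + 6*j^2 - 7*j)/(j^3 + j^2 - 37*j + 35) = j/(j - 5)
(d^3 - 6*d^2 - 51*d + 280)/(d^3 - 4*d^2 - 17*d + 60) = (d^2 - d - 56)/(d^2 + d - 12)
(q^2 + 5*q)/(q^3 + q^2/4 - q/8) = 8*(q + 5)/(8*q^2 + 2*q - 1)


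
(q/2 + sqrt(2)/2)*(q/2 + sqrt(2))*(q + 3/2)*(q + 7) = q^4/4 + 3*sqrt(2)*q^3/4 + 17*q^3/8 + 29*q^2/8 + 51*sqrt(2)*q^2/8 + 17*q/2 + 63*sqrt(2)*q/8 + 21/2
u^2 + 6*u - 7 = (u - 1)*(u + 7)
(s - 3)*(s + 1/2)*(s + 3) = s^3 + s^2/2 - 9*s - 9/2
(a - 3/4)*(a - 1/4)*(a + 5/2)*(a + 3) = a^4 + 9*a^3/2 + 35*a^2/16 - 207*a/32 + 45/32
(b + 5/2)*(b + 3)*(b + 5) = b^3 + 21*b^2/2 + 35*b + 75/2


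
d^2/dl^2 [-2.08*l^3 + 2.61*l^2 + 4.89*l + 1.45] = 5.22 - 12.48*l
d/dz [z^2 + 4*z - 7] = 2*z + 4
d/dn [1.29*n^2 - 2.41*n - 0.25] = 2.58*n - 2.41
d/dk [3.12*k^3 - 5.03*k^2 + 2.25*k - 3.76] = 9.36*k^2 - 10.06*k + 2.25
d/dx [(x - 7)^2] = 2*x - 14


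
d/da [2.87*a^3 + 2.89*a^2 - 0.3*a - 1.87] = 8.61*a^2 + 5.78*a - 0.3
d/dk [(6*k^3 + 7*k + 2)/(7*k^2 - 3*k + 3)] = (42*k^4 - 36*k^3 + 5*k^2 - 28*k + 27)/(49*k^4 - 42*k^3 + 51*k^2 - 18*k + 9)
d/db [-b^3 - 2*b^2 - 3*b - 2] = -3*b^2 - 4*b - 3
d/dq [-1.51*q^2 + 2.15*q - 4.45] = 2.15 - 3.02*q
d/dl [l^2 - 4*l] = 2*l - 4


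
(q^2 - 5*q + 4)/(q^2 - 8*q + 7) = (q - 4)/(q - 7)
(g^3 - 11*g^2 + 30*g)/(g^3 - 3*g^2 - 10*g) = (g - 6)/(g + 2)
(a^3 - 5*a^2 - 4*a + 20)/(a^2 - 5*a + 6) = (a^2 - 3*a - 10)/(a - 3)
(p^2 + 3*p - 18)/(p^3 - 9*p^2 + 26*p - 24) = (p + 6)/(p^2 - 6*p + 8)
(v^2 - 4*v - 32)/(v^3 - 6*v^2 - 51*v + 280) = (v + 4)/(v^2 + 2*v - 35)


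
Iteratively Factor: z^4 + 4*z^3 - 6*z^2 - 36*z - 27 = (z - 3)*(z^3 + 7*z^2 + 15*z + 9) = (z - 3)*(z + 3)*(z^2 + 4*z + 3) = (z - 3)*(z + 1)*(z + 3)*(z + 3)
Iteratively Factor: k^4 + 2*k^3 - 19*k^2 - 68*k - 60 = (k + 2)*(k^3 - 19*k - 30) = (k - 5)*(k + 2)*(k^2 + 5*k + 6) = (k - 5)*(k + 2)*(k + 3)*(k + 2)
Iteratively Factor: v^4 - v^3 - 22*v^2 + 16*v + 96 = (v + 4)*(v^3 - 5*v^2 - 2*v + 24) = (v - 4)*(v + 4)*(v^2 - v - 6) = (v - 4)*(v + 2)*(v + 4)*(v - 3)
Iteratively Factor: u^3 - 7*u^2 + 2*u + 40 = (u - 5)*(u^2 - 2*u - 8) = (u - 5)*(u + 2)*(u - 4)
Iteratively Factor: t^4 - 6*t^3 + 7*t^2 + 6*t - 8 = (t + 1)*(t^3 - 7*t^2 + 14*t - 8) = (t - 2)*(t + 1)*(t^2 - 5*t + 4) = (t - 4)*(t - 2)*(t + 1)*(t - 1)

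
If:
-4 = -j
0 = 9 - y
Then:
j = 4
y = 9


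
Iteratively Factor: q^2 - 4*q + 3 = (q - 1)*(q - 3)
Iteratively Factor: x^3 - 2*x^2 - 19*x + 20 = (x - 1)*(x^2 - x - 20) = (x - 5)*(x - 1)*(x + 4)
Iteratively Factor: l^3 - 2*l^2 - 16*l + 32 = (l - 2)*(l^2 - 16) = (l - 2)*(l + 4)*(l - 4)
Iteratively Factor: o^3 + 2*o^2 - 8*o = (o - 2)*(o^2 + 4*o) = o*(o - 2)*(o + 4)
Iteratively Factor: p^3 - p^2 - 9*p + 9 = (p - 1)*(p^2 - 9) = (p - 3)*(p - 1)*(p + 3)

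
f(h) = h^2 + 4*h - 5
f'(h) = 2*h + 4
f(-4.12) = -4.51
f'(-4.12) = -4.24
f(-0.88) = -7.75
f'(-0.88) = 2.24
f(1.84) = 5.75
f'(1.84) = 7.68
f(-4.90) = -0.59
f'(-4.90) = -5.80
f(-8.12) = 28.45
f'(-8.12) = -12.24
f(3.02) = 16.20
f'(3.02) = 10.04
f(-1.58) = -8.82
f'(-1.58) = 0.84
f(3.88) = 25.57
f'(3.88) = 11.76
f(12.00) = 187.00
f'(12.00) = 28.00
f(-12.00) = 91.00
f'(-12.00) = -20.00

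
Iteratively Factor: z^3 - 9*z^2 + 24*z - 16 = (z - 1)*(z^2 - 8*z + 16) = (z - 4)*(z - 1)*(z - 4)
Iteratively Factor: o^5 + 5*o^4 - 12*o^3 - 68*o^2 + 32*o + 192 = (o + 4)*(o^4 + o^3 - 16*o^2 - 4*o + 48) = (o - 2)*(o + 4)*(o^3 + 3*o^2 - 10*o - 24) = (o - 2)*(o + 2)*(o + 4)*(o^2 + o - 12) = (o - 3)*(o - 2)*(o + 2)*(o + 4)*(o + 4)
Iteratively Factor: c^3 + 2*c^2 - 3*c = (c)*(c^2 + 2*c - 3) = c*(c - 1)*(c + 3)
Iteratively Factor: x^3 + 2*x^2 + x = (x + 1)*(x^2 + x) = x*(x + 1)*(x + 1)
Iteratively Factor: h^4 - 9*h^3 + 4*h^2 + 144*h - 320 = (h - 4)*(h^3 - 5*h^2 - 16*h + 80) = (h - 4)*(h + 4)*(h^2 - 9*h + 20) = (h - 4)^2*(h + 4)*(h - 5)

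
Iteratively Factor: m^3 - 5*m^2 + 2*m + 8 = (m + 1)*(m^2 - 6*m + 8) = (m - 2)*(m + 1)*(m - 4)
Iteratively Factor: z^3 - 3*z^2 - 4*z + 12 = (z + 2)*(z^2 - 5*z + 6) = (z - 3)*(z + 2)*(z - 2)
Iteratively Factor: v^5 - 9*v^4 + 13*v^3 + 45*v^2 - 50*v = (v - 1)*(v^4 - 8*v^3 + 5*v^2 + 50*v) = (v - 1)*(v + 2)*(v^3 - 10*v^2 + 25*v) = (v - 5)*(v - 1)*(v + 2)*(v^2 - 5*v) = (v - 5)^2*(v - 1)*(v + 2)*(v)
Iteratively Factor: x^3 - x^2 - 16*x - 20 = (x - 5)*(x^2 + 4*x + 4) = (x - 5)*(x + 2)*(x + 2)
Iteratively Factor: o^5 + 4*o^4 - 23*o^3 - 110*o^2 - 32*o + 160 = (o - 5)*(o^4 + 9*o^3 + 22*o^2 - 32) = (o - 5)*(o + 4)*(o^3 + 5*o^2 + 2*o - 8) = (o - 5)*(o + 4)^2*(o^2 + o - 2) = (o - 5)*(o - 1)*(o + 4)^2*(o + 2)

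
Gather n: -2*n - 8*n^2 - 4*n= -8*n^2 - 6*n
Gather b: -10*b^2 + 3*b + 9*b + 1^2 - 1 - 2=-10*b^2 + 12*b - 2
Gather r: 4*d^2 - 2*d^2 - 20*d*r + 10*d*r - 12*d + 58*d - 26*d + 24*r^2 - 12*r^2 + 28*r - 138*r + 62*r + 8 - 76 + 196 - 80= 2*d^2 + 20*d + 12*r^2 + r*(-10*d - 48) + 48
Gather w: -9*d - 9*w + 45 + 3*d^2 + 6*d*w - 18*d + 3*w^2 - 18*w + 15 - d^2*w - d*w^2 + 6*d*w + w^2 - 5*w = 3*d^2 - 27*d + w^2*(4 - d) + w*(-d^2 + 12*d - 32) + 60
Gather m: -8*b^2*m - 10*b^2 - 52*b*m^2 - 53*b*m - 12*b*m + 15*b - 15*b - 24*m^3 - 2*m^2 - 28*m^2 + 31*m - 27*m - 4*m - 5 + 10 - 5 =-10*b^2 - 24*m^3 + m^2*(-52*b - 30) + m*(-8*b^2 - 65*b)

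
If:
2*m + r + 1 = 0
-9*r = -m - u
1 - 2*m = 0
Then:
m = 1/2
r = -2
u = -37/2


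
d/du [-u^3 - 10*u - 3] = -3*u^2 - 10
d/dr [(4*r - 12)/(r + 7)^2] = 4*(13 - r)/(r + 7)^3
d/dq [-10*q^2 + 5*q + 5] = 5 - 20*q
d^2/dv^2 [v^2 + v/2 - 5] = 2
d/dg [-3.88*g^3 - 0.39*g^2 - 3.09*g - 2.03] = -11.64*g^2 - 0.78*g - 3.09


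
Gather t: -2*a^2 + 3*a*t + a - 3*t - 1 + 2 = -2*a^2 + a + t*(3*a - 3) + 1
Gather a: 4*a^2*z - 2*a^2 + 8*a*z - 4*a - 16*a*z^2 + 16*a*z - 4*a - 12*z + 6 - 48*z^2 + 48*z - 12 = a^2*(4*z - 2) + a*(-16*z^2 + 24*z - 8) - 48*z^2 + 36*z - 6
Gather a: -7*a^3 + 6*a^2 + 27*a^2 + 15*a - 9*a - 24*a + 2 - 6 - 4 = -7*a^3 + 33*a^2 - 18*a - 8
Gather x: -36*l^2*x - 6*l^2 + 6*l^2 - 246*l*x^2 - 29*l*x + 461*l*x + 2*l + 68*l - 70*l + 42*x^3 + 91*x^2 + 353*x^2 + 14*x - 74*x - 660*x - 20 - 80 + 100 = 42*x^3 + x^2*(444 - 246*l) + x*(-36*l^2 + 432*l - 720)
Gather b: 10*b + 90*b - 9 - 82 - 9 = 100*b - 100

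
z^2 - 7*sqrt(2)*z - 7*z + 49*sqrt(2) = (z - 7)*(z - 7*sqrt(2))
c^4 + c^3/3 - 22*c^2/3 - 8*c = c*(c - 3)*(c + 4/3)*(c + 2)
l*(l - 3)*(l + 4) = l^3 + l^2 - 12*l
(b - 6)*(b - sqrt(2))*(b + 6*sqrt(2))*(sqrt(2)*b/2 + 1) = sqrt(2)*b^4/2 - 3*sqrt(2)*b^3 + 6*b^3 - 36*b^2 - sqrt(2)*b^2 - 12*b + 6*sqrt(2)*b + 72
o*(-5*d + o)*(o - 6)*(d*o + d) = -5*d^2*o^3 + 25*d^2*o^2 + 30*d^2*o + d*o^4 - 5*d*o^3 - 6*d*o^2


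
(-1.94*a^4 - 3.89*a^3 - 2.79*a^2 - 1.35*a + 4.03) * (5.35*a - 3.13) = -10.379*a^5 - 14.7393*a^4 - 2.7508*a^3 + 1.5102*a^2 + 25.786*a - 12.6139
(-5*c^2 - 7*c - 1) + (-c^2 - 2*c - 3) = -6*c^2 - 9*c - 4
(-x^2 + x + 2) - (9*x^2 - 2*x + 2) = -10*x^2 + 3*x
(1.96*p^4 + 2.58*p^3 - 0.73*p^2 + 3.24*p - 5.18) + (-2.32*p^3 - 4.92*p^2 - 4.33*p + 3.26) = 1.96*p^4 + 0.26*p^3 - 5.65*p^2 - 1.09*p - 1.92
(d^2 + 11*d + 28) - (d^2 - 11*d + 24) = 22*d + 4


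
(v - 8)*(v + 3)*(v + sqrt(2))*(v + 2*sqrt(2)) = v^4 - 5*v^3 + 3*sqrt(2)*v^3 - 15*sqrt(2)*v^2 - 20*v^2 - 72*sqrt(2)*v - 20*v - 96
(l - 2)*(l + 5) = l^2 + 3*l - 10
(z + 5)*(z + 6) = z^2 + 11*z + 30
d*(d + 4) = d^2 + 4*d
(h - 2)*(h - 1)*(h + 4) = h^3 + h^2 - 10*h + 8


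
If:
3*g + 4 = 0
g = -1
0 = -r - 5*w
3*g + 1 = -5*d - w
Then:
No Solution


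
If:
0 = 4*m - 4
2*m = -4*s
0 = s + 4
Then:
No Solution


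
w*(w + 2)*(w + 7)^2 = w^4 + 16*w^3 + 77*w^2 + 98*w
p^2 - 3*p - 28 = (p - 7)*(p + 4)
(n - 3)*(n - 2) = n^2 - 5*n + 6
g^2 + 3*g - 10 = (g - 2)*(g + 5)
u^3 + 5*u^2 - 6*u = u*(u - 1)*(u + 6)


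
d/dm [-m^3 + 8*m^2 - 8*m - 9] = -3*m^2 + 16*m - 8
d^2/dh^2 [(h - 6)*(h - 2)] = 2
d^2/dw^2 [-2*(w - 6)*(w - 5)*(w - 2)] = 52 - 12*w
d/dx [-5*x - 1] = -5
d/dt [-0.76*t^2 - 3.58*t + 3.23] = -1.52*t - 3.58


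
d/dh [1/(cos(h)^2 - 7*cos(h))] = (2*cos(h) - 7)*sin(h)/((cos(h) - 7)^2*cos(h)^2)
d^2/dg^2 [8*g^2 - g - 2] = 16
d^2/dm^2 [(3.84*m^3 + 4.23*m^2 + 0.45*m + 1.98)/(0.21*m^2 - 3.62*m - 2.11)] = (-4.44089209850063e-16*m^5 + 7.105427357601e-15*m^4 + 110.515782*m^3 + 187.753914*m^2 + 94.741578*m + 84.438486)/(0.009261*m^6 - 0.478926*m^5 + 7.976619*m^4 - 37.813796*m^3 - 80.146029*m^2 - 48.349806*m - 9.393931)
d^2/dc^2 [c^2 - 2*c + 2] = 2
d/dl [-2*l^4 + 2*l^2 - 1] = -8*l^3 + 4*l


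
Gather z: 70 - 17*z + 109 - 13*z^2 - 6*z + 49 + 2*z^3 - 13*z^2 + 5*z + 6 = 2*z^3 - 26*z^2 - 18*z + 234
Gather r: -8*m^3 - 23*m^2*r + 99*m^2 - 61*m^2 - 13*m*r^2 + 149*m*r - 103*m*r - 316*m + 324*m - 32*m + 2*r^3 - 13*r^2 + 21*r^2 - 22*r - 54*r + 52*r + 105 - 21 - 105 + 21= -8*m^3 + 38*m^2 - 24*m + 2*r^3 + r^2*(8 - 13*m) + r*(-23*m^2 + 46*m - 24)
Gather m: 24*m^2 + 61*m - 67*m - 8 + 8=24*m^2 - 6*m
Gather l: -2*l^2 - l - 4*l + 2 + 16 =-2*l^2 - 5*l + 18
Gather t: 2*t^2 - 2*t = 2*t^2 - 2*t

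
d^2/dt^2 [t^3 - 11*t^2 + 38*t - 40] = 6*t - 22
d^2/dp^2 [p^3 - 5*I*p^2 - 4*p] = 6*p - 10*I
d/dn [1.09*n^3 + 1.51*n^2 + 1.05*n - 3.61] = 3.27*n^2 + 3.02*n + 1.05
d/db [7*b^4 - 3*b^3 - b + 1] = 28*b^3 - 9*b^2 - 1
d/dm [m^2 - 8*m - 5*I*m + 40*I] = 2*m - 8 - 5*I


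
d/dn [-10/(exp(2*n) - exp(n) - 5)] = (20*exp(n) - 10)*exp(n)/(-exp(2*n) + exp(n) + 5)^2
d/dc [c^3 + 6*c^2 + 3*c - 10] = 3*c^2 + 12*c + 3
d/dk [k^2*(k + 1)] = k*(3*k + 2)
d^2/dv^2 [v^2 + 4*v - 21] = 2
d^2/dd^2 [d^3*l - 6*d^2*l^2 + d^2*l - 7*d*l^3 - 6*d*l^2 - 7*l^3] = 2*l*(3*d - 6*l + 1)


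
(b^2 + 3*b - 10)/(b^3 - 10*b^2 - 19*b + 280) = (b - 2)/(b^2 - 15*b + 56)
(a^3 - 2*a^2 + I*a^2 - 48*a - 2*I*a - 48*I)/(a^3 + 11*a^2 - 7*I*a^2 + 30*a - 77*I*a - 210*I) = (a^2 + a*(-8 + I) - 8*I)/(a^2 + a*(5 - 7*I) - 35*I)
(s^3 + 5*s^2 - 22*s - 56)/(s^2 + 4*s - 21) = (s^2 - 2*s - 8)/(s - 3)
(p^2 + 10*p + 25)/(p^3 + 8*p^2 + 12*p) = (p^2 + 10*p + 25)/(p*(p^2 + 8*p + 12))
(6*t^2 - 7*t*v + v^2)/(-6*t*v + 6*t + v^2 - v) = (-t + v)/(v - 1)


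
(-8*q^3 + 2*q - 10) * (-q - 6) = 8*q^4 + 48*q^3 - 2*q^2 - 2*q + 60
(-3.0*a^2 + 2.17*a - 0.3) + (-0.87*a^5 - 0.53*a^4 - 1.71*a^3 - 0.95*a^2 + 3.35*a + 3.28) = -0.87*a^5 - 0.53*a^4 - 1.71*a^3 - 3.95*a^2 + 5.52*a + 2.98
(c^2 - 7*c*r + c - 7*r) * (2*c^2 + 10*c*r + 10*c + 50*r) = 2*c^4 - 4*c^3*r + 12*c^3 - 70*c^2*r^2 - 24*c^2*r + 10*c^2 - 420*c*r^2 - 20*c*r - 350*r^2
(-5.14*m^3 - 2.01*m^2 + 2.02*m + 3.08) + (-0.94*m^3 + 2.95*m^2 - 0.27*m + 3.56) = -6.08*m^3 + 0.94*m^2 + 1.75*m + 6.64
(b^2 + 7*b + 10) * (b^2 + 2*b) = b^4 + 9*b^3 + 24*b^2 + 20*b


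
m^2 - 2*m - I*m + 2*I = (m - 2)*(m - I)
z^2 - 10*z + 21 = (z - 7)*(z - 3)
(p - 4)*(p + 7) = p^2 + 3*p - 28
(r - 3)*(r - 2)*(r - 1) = r^3 - 6*r^2 + 11*r - 6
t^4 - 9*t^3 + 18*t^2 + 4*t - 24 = (t - 6)*(t - 2)^2*(t + 1)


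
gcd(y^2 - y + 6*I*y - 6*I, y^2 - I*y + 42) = y + 6*I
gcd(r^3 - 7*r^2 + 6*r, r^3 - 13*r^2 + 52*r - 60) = r - 6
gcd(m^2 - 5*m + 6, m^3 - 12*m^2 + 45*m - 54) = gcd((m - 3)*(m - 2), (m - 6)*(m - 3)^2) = m - 3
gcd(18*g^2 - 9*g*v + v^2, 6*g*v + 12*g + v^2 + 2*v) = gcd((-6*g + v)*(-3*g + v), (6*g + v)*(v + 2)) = 1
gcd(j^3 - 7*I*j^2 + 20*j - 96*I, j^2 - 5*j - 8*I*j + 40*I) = j - 8*I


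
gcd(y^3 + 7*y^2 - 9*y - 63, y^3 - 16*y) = 1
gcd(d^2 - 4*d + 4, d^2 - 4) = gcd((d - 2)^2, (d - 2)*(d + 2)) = d - 2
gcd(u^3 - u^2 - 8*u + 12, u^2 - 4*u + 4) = u^2 - 4*u + 4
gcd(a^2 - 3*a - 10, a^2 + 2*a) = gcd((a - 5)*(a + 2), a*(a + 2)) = a + 2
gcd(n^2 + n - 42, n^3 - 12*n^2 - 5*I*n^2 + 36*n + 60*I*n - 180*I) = n - 6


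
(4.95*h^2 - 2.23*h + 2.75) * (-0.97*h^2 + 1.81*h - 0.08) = -4.8015*h^4 + 11.1226*h^3 - 7.0998*h^2 + 5.1559*h - 0.22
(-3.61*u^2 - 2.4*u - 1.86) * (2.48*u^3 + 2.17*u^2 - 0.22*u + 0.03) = -8.9528*u^5 - 13.7857*u^4 - 9.0266*u^3 - 3.6165*u^2 + 0.3372*u - 0.0558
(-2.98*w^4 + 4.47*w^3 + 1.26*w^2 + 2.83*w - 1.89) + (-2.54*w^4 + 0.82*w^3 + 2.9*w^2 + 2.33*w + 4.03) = -5.52*w^4 + 5.29*w^3 + 4.16*w^2 + 5.16*w + 2.14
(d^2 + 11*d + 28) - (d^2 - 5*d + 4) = 16*d + 24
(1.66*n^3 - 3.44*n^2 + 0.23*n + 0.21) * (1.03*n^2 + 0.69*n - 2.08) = 1.7098*n^5 - 2.3978*n^4 - 5.5895*n^3 + 7.5302*n^2 - 0.3335*n - 0.4368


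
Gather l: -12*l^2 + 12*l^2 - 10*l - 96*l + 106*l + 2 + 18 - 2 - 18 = 0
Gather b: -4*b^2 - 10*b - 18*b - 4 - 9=-4*b^2 - 28*b - 13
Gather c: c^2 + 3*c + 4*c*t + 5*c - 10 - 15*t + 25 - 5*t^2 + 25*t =c^2 + c*(4*t + 8) - 5*t^2 + 10*t + 15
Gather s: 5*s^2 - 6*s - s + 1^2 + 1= 5*s^2 - 7*s + 2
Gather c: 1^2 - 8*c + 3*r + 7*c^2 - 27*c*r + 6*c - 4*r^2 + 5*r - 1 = 7*c^2 + c*(-27*r - 2) - 4*r^2 + 8*r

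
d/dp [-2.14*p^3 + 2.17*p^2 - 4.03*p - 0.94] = -6.42*p^2 + 4.34*p - 4.03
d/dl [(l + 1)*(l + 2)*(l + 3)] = 3*l^2 + 12*l + 11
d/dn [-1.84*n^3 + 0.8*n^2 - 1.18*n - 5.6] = -5.52*n^2 + 1.6*n - 1.18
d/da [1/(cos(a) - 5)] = sin(a)/(cos(a) - 5)^2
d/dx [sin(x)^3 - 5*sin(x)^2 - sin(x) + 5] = (3*sin(x)^2 - 10*sin(x) - 1)*cos(x)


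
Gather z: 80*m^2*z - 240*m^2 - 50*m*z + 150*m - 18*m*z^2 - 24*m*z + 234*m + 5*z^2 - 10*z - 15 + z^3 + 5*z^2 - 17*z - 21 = -240*m^2 + 384*m + z^3 + z^2*(10 - 18*m) + z*(80*m^2 - 74*m - 27) - 36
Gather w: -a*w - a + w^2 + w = -a + w^2 + w*(1 - a)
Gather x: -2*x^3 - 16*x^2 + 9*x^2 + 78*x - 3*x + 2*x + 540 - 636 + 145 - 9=-2*x^3 - 7*x^2 + 77*x + 40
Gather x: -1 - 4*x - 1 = -4*x - 2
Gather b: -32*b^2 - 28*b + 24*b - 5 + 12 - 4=-32*b^2 - 4*b + 3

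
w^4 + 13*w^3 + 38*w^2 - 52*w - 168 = (w - 2)*(w + 2)*(w + 6)*(w + 7)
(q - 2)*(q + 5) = q^2 + 3*q - 10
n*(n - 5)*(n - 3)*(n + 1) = n^4 - 7*n^3 + 7*n^2 + 15*n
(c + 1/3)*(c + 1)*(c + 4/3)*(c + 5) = c^4 + 23*c^3/3 + 139*c^2/9 + 11*c + 20/9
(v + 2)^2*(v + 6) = v^3 + 10*v^2 + 28*v + 24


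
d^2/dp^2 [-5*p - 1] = 0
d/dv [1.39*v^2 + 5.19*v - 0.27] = 2.78*v + 5.19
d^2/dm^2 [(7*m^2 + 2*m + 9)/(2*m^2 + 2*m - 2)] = (-5*m^3 + 48*m^2 + 33*m + 27)/(m^6 + 3*m^5 - 5*m^3 + 3*m - 1)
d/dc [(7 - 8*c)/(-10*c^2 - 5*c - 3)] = (-80*c^2 + 140*c + 59)/(100*c^4 + 100*c^3 + 85*c^2 + 30*c + 9)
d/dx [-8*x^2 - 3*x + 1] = -16*x - 3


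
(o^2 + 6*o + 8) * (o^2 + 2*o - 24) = o^4 + 8*o^3 - 4*o^2 - 128*o - 192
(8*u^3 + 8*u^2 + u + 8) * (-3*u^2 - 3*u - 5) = -24*u^5 - 48*u^4 - 67*u^3 - 67*u^2 - 29*u - 40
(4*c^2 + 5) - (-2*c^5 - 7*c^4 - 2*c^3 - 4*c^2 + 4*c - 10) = 2*c^5 + 7*c^4 + 2*c^3 + 8*c^2 - 4*c + 15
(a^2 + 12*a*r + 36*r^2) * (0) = 0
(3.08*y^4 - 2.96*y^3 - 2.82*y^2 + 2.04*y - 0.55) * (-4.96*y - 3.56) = -15.2768*y^5 + 3.7168*y^4 + 24.5248*y^3 - 0.0792000000000002*y^2 - 4.5344*y + 1.958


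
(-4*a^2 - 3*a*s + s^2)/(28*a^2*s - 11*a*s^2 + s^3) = (a + s)/(s*(-7*a + s))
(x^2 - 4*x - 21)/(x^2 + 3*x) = (x - 7)/x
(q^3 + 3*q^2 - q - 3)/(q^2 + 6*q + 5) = (q^2 + 2*q - 3)/(q + 5)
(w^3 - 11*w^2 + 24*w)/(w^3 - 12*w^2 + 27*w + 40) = w*(w - 3)/(w^2 - 4*w - 5)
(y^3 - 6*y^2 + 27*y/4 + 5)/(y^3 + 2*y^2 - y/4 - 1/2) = (2*y^2 - 13*y + 20)/(2*y^2 + 3*y - 2)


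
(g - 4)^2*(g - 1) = g^3 - 9*g^2 + 24*g - 16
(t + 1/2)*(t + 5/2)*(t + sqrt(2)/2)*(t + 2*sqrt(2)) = t^4 + 3*t^3 + 5*sqrt(2)*t^3/2 + 13*t^2/4 + 15*sqrt(2)*t^2/2 + 25*sqrt(2)*t/8 + 6*t + 5/2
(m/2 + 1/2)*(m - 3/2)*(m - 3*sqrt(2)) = m^3/2 - 3*sqrt(2)*m^2/2 - m^2/4 - 3*m/4 + 3*sqrt(2)*m/4 + 9*sqrt(2)/4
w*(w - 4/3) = w^2 - 4*w/3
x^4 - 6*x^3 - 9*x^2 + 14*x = x*(x - 7)*(x - 1)*(x + 2)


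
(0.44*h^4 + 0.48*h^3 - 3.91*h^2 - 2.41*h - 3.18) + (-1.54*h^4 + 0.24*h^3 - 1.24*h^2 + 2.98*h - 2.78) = -1.1*h^4 + 0.72*h^3 - 5.15*h^2 + 0.57*h - 5.96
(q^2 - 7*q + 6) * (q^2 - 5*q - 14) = q^4 - 12*q^3 + 27*q^2 + 68*q - 84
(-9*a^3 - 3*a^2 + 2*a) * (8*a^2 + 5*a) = -72*a^5 - 69*a^4 + a^3 + 10*a^2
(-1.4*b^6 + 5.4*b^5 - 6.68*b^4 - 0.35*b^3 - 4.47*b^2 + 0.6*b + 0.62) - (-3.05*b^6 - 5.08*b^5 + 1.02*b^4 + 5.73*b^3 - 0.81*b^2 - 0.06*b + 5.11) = 1.65*b^6 + 10.48*b^5 - 7.7*b^4 - 6.08*b^3 - 3.66*b^2 + 0.66*b - 4.49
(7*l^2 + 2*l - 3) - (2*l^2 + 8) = 5*l^2 + 2*l - 11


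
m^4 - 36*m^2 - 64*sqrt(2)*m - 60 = (m - 5*sqrt(2))*(m + sqrt(2))^2*(m + 3*sqrt(2))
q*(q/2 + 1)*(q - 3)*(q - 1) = q^4/2 - q^3 - 5*q^2/2 + 3*q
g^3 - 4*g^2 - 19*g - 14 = (g - 7)*(g + 1)*(g + 2)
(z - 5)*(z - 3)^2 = z^3 - 11*z^2 + 39*z - 45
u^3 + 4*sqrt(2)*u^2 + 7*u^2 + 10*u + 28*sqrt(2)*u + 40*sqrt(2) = (u + 2)*(u + 5)*(u + 4*sqrt(2))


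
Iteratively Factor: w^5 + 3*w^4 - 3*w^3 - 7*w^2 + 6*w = (w - 1)*(w^4 + 4*w^3 + w^2 - 6*w) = (w - 1)^2*(w^3 + 5*w^2 + 6*w) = (w - 1)^2*(w + 3)*(w^2 + 2*w) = (w - 1)^2*(w + 2)*(w + 3)*(w)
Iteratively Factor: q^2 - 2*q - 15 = (q + 3)*(q - 5)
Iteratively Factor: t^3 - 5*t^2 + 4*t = (t - 1)*(t^2 - 4*t) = (t - 4)*(t - 1)*(t)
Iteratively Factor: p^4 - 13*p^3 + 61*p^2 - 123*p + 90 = (p - 3)*(p^3 - 10*p^2 + 31*p - 30) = (p - 3)^2*(p^2 - 7*p + 10) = (p - 5)*(p - 3)^2*(p - 2)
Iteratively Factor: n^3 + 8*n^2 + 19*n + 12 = (n + 1)*(n^2 + 7*n + 12) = (n + 1)*(n + 3)*(n + 4)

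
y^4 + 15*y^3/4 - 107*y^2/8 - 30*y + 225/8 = (y - 3)*(y - 3/4)*(y + 5/2)*(y + 5)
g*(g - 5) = g^2 - 5*g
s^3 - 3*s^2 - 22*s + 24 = (s - 6)*(s - 1)*(s + 4)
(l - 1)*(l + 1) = l^2 - 1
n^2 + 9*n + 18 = (n + 3)*(n + 6)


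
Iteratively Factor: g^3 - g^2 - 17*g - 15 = (g + 3)*(g^2 - 4*g - 5) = (g + 1)*(g + 3)*(g - 5)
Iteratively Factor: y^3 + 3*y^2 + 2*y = (y + 1)*(y^2 + 2*y) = (y + 1)*(y + 2)*(y)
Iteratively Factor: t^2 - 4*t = (t - 4)*(t)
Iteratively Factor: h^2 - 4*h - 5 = (h - 5)*(h + 1)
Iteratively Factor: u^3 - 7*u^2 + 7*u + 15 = (u + 1)*(u^2 - 8*u + 15) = (u - 5)*(u + 1)*(u - 3)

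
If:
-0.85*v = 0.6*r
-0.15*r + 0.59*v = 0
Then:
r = 0.00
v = 0.00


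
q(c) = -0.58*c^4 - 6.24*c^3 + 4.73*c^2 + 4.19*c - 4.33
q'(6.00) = -1114.09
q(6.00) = -1908.43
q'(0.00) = 4.19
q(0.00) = -4.33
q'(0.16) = 5.21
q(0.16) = -3.56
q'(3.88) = -376.44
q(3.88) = -412.80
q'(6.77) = -1509.63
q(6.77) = -2913.76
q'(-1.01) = -22.07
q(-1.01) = 2.09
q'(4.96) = -692.53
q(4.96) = -979.65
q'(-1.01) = -22.07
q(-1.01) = 2.09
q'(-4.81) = -216.24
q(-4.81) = 468.90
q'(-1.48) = -43.29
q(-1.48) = 17.28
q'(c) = -2.32*c^3 - 18.72*c^2 + 9.46*c + 4.19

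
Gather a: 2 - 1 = 1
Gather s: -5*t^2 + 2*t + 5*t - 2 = -5*t^2 + 7*t - 2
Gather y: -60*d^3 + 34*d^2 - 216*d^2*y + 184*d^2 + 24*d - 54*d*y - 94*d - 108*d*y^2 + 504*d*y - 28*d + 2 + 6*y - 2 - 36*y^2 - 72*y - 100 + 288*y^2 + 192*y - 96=-60*d^3 + 218*d^2 - 98*d + y^2*(252 - 108*d) + y*(-216*d^2 + 450*d + 126) - 196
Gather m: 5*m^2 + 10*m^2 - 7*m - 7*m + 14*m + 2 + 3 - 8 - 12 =15*m^2 - 15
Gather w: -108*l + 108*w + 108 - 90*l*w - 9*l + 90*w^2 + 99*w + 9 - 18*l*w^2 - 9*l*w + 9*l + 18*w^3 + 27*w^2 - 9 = -108*l + 18*w^3 + w^2*(117 - 18*l) + w*(207 - 99*l) + 108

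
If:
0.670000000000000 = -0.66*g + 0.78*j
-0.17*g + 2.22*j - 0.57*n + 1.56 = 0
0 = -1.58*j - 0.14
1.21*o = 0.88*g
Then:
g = -1.12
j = -0.09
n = 2.73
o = -0.81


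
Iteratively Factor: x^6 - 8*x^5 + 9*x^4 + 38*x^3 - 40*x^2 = (x - 4)*(x^5 - 4*x^4 - 7*x^3 + 10*x^2) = (x - 4)*(x + 2)*(x^4 - 6*x^3 + 5*x^2) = (x - 5)*(x - 4)*(x + 2)*(x^3 - x^2) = x*(x - 5)*(x - 4)*(x + 2)*(x^2 - x) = x^2*(x - 5)*(x - 4)*(x + 2)*(x - 1)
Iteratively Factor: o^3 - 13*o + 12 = (o + 4)*(o^2 - 4*o + 3) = (o - 3)*(o + 4)*(o - 1)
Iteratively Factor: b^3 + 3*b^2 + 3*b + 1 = (b + 1)*(b^2 + 2*b + 1) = (b + 1)^2*(b + 1)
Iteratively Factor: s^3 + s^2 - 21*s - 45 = (s + 3)*(s^2 - 2*s - 15) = (s + 3)^2*(s - 5)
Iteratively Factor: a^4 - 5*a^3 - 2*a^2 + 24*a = (a - 3)*(a^3 - 2*a^2 - 8*a) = a*(a - 3)*(a^2 - 2*a - 8) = a*(a - 3)*(a + 2)*(a - 4)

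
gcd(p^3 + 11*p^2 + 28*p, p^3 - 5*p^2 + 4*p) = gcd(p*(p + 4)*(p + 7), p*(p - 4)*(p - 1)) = p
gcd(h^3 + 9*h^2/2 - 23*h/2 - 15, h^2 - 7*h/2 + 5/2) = h - 5/2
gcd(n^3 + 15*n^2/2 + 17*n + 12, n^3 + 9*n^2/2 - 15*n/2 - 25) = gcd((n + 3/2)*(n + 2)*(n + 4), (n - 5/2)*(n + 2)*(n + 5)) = n + 2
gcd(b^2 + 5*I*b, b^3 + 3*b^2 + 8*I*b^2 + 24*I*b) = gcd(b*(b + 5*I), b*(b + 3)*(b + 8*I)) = b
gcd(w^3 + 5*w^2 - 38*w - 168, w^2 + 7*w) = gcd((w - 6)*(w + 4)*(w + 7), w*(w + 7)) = w + 7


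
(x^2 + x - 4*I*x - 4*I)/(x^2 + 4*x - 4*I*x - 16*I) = (x + 1)/(x + 4)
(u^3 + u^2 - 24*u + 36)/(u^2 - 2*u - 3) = (u^2 + 4*u - 12)/(u + 1)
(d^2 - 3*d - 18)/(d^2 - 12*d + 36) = (d + 3)/(d - 6)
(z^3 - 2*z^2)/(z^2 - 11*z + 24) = z^2*(z - 2)/(z^2 - 11*z + 24)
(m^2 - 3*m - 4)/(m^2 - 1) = (m - 4)/(m - 1)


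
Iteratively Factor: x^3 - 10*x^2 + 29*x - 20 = (x - 4)*(x^2 - 6*x + 5) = (x - 4)*(x - 1)*(x - 5)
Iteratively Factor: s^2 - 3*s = (s)*(s - 3)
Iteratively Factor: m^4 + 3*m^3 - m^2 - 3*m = (m + 1)*(m^3 + 2*m^2 - 3*m) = m*(m + 1)*(m^2 + 2*m - 3) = m*(m - 1)*(m + 1)*(m + 3)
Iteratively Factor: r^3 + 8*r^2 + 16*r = (r + 4)*(r^2 + 4*r) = r*(r + 4)*(r + 4)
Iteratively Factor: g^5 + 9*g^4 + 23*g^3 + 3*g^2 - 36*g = (g)*(g^4 + 9*g^3 + 23*g^2 + 3*g - 36) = g*(g + 3)*(g^3 + 6*g^2 + 5*g - 12) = g*(g + 3)*(g + 4)*(g^2 + 2*g - 3) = g*(g - 1)*(g + 3)*(g + 4)*(g + 3)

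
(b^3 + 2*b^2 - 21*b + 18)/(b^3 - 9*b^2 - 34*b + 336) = (b^2 - 4*b + 3)/(b^2 - 15*b + 56)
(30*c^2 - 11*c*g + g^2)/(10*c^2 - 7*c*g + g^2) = (6*c - g)/(2*c - g)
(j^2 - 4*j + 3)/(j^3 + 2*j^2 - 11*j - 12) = (j - 1)/(j^2 + 5*j + 4)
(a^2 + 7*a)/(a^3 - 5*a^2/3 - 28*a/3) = 3*(a + 7)/(3*a^2 - 5*a - 28)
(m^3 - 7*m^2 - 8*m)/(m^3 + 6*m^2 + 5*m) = (m - 8)/(m + 5)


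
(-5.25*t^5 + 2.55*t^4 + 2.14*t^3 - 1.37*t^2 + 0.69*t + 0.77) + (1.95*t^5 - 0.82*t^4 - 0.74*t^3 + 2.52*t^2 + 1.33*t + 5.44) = -3.3*t^5 + 1.73*t^4 + 1.4*t^3 + 1.15*t^2 + 2.02*t + 6.21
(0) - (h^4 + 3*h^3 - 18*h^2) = -h^4 - 3*h^3 + 18*h^2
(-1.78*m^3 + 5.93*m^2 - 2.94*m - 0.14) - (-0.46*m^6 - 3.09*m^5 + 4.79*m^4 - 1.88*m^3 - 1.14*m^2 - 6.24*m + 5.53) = 0.46*m^6 + 3.09*m^5 - 4.79*m^4 + 0.0999999999999999*m^3 + 7.07*m^2 + 3.3*m - 5.67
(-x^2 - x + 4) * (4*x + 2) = -4*x^3 - 6*x^2 + 14*x + 8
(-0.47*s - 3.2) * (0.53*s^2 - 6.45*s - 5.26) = -0.2491*s^3 + 1.3355*s^2 + 23.1122*s + 16.832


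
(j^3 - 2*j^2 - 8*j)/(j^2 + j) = (j^2 - 2*j - 8)/(j + 1)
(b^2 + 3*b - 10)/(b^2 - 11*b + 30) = (b^2 + 3*b - 10)/(b^2 - 11*b + 30)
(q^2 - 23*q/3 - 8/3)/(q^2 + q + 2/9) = 3*(q - 8)/(3*q + 2)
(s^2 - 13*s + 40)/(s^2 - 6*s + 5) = (s - 8)/(s - 1)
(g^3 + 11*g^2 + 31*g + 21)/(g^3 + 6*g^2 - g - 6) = (g^2 + 10*g + 21)/(g^2 + 5*g - 6)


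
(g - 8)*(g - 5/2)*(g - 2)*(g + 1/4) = g^4 - 49*g^3/4 + 303*g^2/8 - 119*g/4 - 10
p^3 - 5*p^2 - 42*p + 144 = (p - 8)*(p - 3)*(p + 6)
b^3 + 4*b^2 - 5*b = b*(b - 1)*(b + 5)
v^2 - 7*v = v*(v - 7)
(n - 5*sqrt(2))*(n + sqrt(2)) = n^2 - 4*sqrt(2)*n - 10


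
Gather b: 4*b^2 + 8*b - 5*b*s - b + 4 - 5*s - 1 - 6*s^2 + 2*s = 4*b^2 + b*(7 - 5*s) - 6*s^2 - 3*s + 3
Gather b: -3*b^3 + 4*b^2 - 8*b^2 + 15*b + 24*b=-3*b^3 - 4*b^2 + 39*b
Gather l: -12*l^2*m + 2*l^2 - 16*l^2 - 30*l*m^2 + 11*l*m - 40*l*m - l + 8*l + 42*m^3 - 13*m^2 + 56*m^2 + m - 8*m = l^2*(-12*m - 14) + l*(-30*m^2 - 29*m + 7) + 42*m^3 + 43*m^2 - 7*m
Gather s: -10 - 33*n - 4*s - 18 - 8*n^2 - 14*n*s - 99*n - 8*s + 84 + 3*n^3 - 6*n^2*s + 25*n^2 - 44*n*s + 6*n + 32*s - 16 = 3*n^3 + 17*n^2 - 126*n + s*(-6*n^2 - 58*n + 20) + 40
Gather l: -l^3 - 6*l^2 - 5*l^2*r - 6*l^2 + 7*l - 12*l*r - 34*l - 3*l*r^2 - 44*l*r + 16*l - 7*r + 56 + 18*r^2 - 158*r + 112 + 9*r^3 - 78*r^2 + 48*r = -l^3 + l^2*(-5*r - 12) + l*(-3*r^2 - 56*r - 11) + 9*r^3 - 60*r^2 - 117*r + 168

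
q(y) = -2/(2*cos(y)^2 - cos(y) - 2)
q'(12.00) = 1.26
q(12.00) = 1.41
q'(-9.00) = -11.72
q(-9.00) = -3.50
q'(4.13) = -7.49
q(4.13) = 2.37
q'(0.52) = -1.32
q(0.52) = 1.47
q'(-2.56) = -88.64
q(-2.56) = -8.62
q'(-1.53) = -0.40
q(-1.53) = 0.98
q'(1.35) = 0.05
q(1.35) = 0.94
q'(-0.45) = 1.38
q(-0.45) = 1.56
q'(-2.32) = -35.63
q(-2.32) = 5.11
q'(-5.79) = -1.35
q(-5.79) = 1.50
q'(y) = -2*(4*sin(y)*cos(y) - sin(y))/(2*cos(y)^2 - cos(y) - 2)^2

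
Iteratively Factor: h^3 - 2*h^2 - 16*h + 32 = (h + 4)*(h^2 - 6*h + 8) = (h - 2)*(h + 4)*(h - 4)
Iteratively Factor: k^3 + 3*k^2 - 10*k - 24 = (k - 3)*(k^2 + 6*k + 8) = (k - 3)*(k + 2)*(k + 4)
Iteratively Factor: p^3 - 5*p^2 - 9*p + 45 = (p - 3)*(p^2 - 2*p - 15) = (p - 3)*(p + 3)*(p - 5)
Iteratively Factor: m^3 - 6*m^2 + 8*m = (m - 2)*(m^2 - 4*m) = m*(m - 2)*(m - 4)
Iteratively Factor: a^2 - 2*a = (a)*(a - 2)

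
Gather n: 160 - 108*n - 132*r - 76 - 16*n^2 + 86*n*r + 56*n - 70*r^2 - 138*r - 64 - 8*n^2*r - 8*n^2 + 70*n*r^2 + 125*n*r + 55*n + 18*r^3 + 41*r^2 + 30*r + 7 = n^2*(-8*r - 24) + n*(70*r^2 + 211*r + 3) + 18*r^3 - 29*r^2 - 240*r + 27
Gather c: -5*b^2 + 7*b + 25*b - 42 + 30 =-5*b^2 + 32*b - 12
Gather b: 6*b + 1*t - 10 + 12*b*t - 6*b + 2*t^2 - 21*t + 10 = 12*b*t + 2*t^2 - 20*t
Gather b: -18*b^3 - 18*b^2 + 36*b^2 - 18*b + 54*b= -18*b^3 + 18*b^2 + 36*b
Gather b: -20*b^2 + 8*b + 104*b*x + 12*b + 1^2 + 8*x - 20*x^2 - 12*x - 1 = -20*b^2 + b*(104*x + 20) - 20*x^2 - 4*x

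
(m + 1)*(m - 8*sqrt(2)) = m^2 - 8*sqrt(2)*m + m - 8*sqrt(2)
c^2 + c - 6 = (c - 2)*(c + 3)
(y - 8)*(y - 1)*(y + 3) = y^3 - 6*y^2 - 19*y + 24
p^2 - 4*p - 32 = (p - 8)*(p + 4)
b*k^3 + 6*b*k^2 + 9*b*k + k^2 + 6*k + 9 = (k + 3)^2*(b*k + 1)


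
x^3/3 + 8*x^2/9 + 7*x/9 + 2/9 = (x/3 + 1/3)*(x + 2/3)*(x + 1)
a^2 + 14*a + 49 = (a + 7)^2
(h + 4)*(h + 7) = h^2 + 11*h + 28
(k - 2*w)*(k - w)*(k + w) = k^3 - 2*k^2*w - k*w^2 + 2*w^3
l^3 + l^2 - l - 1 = (l - 1)*(l + 1)^2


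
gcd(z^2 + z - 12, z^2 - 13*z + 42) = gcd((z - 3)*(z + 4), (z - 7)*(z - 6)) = 1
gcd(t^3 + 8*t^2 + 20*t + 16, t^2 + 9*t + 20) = t + 4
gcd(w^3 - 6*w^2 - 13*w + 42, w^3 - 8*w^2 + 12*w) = w - 2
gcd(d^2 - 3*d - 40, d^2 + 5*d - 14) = 1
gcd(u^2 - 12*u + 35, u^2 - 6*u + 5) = u - 5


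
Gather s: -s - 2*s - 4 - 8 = -3*s - 12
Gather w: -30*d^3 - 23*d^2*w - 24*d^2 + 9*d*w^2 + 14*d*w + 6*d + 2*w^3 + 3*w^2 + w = -30*d^3 - 24*d^2 + 6*d + 2*w^3 + w^2*(9*d + 3) + w*(-23*d^2 + 14*d + 1)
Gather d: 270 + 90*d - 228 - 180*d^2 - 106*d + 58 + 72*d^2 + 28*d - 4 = -108*d^2 + 12*d + 96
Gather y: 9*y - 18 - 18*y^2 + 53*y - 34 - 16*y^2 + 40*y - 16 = -34*y^2 + 102*y - 68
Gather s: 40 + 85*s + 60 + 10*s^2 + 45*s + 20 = 10*s^2 + 130*s + 120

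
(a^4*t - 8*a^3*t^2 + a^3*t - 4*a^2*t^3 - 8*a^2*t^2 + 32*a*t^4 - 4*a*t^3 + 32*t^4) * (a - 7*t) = a^5*t - 15*a^4*t^2 + a^4*t + 52*a^3*t^3 - 15*a^3*t^2 + 60*a^2*t^4 + 52*a^2*t^3 - 224*a*t^5 + 60*a*t^4 - 224*t^5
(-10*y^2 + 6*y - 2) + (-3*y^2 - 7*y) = -13*y^2 - y - 2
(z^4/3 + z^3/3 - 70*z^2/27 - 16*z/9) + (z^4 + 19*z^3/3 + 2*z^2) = 4*z^4/3 + 20*z^3/3 - 16*z^2/27 - 16*z/9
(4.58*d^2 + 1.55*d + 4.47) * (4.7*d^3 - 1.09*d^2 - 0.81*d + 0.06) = 21.526*d^5 + 2.2928*d^4 + 15.6097*d^3 - 5.853*d^2 - 3.5277*d + 0.2682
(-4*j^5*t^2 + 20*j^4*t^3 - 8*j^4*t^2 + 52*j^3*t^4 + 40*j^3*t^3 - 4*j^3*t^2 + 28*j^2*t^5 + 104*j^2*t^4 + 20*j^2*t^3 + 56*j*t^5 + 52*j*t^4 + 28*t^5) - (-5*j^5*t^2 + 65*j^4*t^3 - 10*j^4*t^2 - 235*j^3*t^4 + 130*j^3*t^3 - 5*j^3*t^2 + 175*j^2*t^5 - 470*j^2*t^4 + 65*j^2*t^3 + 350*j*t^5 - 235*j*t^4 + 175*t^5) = j^5*t^2 - 45*j^4*t^3 + 2*j^4*t^2 + 287*j^3*t^4 - 90*j^3*t^3 + j^3*t^2 - 147*j^2*t^5 + 574*j^2*t^4 - 45*j^2*t^3 - 294*j*t^5 + 287*j*t^4 - 147*t^5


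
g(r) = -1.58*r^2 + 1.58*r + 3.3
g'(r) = 1.58 - 3.16*r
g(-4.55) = -36.60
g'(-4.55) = 15.96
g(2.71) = -4.02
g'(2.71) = -6.98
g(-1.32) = -1.54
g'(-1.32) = 5.75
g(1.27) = 2.76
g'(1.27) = -2.43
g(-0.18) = 2.96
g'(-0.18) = 2.15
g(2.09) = -0.30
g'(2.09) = -5.02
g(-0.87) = 0.73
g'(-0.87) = 4.33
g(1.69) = 1.46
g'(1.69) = -3.76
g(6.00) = -44.10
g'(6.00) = -17.38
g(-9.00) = -138.90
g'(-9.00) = 30.02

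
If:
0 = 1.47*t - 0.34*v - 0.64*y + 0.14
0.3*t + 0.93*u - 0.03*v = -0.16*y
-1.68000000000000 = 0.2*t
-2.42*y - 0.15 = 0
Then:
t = -8.40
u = 1.57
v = -35.79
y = -0.06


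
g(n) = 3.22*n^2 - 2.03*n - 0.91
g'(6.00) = 36.61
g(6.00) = 102.83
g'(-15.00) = -98.63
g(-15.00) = 754.04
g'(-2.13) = -15.75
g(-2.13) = 18.02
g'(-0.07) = -2.48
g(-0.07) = -0.75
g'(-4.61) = -31.72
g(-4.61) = 76.88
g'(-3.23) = -22.83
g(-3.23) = 39.24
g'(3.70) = 21.80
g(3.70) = 35.66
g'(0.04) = -1.77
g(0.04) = -0.99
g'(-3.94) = -27.40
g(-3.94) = 57.07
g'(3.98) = 23.60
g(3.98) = 42.02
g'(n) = 6.44*n - 2.03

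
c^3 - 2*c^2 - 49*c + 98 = (c - 7)*(c - 2)*(c + 7)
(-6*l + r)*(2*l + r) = -12*l^2 - 4*l*r + r^2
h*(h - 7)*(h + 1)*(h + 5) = h^4 - h^3 - 37*h^2 - 35*h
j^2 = j^2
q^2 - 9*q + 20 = (q - 5)*(q - 4)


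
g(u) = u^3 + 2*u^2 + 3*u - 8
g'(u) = 3*u^2 + 4*u + 3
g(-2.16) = -15.23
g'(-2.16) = 8.36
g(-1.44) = -11.16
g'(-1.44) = 3.46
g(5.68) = 256.82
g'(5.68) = 122.51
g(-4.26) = -61.79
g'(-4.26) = 40.40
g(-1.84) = -12.98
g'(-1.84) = 5.80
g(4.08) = 105.45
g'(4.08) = 69.26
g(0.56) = -5.52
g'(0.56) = 6.18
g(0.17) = -7.43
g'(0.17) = 3.77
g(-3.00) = -26.00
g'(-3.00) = 18.00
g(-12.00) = -1484.00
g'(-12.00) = 387.00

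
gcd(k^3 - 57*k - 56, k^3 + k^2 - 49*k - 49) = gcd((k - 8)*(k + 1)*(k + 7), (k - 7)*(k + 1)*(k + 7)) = k^2 + 8*k + 7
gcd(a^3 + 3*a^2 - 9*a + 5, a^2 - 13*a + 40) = 1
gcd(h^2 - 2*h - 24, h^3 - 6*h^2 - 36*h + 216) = h - 6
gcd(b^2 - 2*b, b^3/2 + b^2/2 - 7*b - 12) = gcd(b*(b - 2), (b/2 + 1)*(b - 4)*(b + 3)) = 1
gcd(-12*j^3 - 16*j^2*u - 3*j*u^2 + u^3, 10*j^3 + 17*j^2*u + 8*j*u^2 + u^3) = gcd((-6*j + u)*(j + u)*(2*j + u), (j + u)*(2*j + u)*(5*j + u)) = 2*j^2 + 3*j*u + u^2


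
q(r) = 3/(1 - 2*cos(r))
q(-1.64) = 2.64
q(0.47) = -3.83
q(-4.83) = 3.92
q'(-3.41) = -0.19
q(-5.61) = -5.32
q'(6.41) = -0.78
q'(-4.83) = -10.17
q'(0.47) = -4.43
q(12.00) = -4.36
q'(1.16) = -135.72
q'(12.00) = 6.81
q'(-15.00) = 0.61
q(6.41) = -3.05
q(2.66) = 1.08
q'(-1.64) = 4.62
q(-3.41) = 1.02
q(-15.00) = 1.19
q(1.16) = 14.90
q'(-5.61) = -11.77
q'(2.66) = -0.36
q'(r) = -6*sin(r)/(1 - 2*cos(r))^2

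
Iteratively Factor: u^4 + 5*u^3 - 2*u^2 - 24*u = (u + 3)*(u^3 + 2*u^2 - 8*u) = (u + 3)*(u + 4)*(u^2 - 2*u) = u*(u + 3)*(u + 4)*(u - 2)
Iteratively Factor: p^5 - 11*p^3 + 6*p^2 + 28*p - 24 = (p - 1)*(p^4 + p^3 - 10*p^2 - 4*p + 24) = (p - 2)*(p - 1)*(p^3 + 3*p^2 - 4*p - 12) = (p - 2)*(p - 1)*(p + 3)*(p^2 - 4) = (p - 2)*(p - 1)*(p + 2)*(p + 3)*(p - 2)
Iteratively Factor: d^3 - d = (d + 1)*(d^2 - d) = d*(d + 1)*(d - 1)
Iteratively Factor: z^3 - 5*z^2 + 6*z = (z)*(z^2 - 5*z + 6) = z*(z - 3)*(z - 2)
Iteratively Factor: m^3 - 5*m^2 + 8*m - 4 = (m - 2)*(m^2 - 3*m + 2) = (m - 2)*(m - 1)*(m - 2)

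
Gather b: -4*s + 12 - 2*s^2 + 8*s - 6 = -2*s^2 + 4*s + 6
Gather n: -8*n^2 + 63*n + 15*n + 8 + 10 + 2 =-8*n^2 + 78*n + 20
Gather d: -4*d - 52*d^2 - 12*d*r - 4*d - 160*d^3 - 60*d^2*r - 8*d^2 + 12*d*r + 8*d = -160*d^3 + d^2*(-60*r - 60)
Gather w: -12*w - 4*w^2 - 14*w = -4*w^2 - 26*w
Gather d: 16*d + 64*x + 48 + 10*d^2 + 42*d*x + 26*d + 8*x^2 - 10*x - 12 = 10*d^2 + d*(42*x + 42) + 8*x^2 + 54*x + 36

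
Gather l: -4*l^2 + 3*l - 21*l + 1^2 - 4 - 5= -4*l^2 - 18*l - 8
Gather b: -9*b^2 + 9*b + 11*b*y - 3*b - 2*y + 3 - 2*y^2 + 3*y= -9*b^2 + b*(11*y + 6) - 2*y^2 + y + 3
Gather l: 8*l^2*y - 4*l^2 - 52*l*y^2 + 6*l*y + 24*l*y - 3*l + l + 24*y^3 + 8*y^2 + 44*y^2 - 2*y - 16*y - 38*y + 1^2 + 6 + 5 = l^2*(8*y - 4) + l*(-52*y^2 + 30*y - 2) + 24*y^3 + 52*y^2 - 56*y + 12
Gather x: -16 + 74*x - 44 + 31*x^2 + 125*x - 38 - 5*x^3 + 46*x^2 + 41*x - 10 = -5*x^3 + 77*x^2 + 240*x - 108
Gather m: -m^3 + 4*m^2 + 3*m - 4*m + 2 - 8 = -m^3 + 4*m^2 - m - 6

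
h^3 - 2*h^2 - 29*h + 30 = (h - 6)*(h - 1)*(h + 5)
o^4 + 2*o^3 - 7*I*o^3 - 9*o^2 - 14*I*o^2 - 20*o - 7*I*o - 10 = (o + 1)^2*(o - 5*I)*(o - 2*I)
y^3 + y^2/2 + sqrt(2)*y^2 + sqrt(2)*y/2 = y*(y + 1/2)*(y + sqrt(2))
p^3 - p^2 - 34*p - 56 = (p - 7)*(p + 2)*(p + 4)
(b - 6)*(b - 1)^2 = b^3 - 8*b^2 + 13*b - 6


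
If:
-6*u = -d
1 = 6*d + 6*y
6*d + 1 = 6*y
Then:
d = 0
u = 0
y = 1/6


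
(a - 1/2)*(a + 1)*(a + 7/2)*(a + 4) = a^4 + 8*a^3 + 69*a^2/4 + 13*a/4 - 7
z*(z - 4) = z^2 - 4*z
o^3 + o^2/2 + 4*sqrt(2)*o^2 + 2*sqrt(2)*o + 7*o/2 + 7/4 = (o + 1/2)*(o + sqrt(2)/2)*(o + 7*sqrt(2)/2)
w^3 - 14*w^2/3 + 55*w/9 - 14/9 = (w - 7/3)*(w - 2)*(w - 1/3)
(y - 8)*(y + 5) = y^2 - 3*y - 40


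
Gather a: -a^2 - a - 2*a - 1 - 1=-a^2 - 3*a - 2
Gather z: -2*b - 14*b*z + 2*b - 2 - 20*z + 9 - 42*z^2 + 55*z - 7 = -42*z^2 + z*(35 - 14*b)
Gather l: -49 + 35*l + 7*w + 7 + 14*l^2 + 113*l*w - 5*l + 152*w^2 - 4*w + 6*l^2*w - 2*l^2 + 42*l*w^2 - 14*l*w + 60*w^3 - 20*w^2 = l^2*(6*w + 12) + l*(42*w^2 + 99*w + 30) + 60*w^3 + 132*w^2 + 3*w - 42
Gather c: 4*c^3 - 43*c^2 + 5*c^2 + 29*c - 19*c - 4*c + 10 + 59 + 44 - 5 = 4*c^3 - 38*c^2 + 6*c + 108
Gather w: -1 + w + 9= w + 8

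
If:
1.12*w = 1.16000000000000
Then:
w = 1.04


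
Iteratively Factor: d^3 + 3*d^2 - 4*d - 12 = (d - 2)*(d^2 + 5*d + 6) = (d - 2)*(d + 2)*(d + 3)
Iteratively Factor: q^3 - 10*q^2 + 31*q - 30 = (q - 3)*(q^2 - 7*q + 10) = (q - 3)*(q - 2)*(q - 5)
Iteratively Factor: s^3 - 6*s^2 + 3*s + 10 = (s + 1)*(s^2 - 7*s + 10) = (s - 5)*(s + 1)*(s - 2)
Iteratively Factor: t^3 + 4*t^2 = (t + 4)*(t^2) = t*(t + 4)*(t)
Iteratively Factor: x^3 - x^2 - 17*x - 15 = (x + 1)*(x^2 - 2*x - 15) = (x - 5)*(x + 1)*(x + 3)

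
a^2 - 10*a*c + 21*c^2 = (a - 7*c)*(a - 3*c)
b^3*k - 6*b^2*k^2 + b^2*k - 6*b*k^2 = b*(b - 6*k)*(b*k + k)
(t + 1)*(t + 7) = t^2 + 8*t + 7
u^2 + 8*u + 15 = (u + 3)*(u + 5)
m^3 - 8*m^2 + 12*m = m*(m - 6)*(m - 2)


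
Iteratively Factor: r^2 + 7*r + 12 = (r + 3)*(r + 4)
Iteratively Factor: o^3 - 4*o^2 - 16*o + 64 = (o - 4)*(o^2 - 16) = (o - 4)^2*(o + 4)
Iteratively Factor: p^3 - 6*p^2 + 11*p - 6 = (p - 1)*(p^2 - 5*p + 6) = (p - 2)*(p - 1)*(p - 3)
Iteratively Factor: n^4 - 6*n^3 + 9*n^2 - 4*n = (n)*(n^3 - 6*n^2 + 9*n - 4) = n*(n - 1)*(n^2 - 5*n + 4) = n*(n - 4)*(n - 1)*(n - 1)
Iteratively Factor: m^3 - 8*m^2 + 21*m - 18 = (m - 3)*(m^2 - 5*m + 6) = (m - 3)*(m - 2)*(m - 3)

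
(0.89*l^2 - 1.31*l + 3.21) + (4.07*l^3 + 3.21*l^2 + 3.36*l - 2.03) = 4.07*l^3 + 4.1*l^2 + 2.05*l + 1.18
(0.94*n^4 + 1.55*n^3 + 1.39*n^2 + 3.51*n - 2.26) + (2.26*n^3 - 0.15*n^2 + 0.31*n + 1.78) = 0.94*n^4 + 3.81*n^3 + 1.24*n^2 + 3.82*n - 0.48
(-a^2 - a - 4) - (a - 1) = -a^2 - 2*a - 3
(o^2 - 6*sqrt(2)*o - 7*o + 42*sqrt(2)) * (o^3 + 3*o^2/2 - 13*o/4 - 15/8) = o^5 - 6*sqrt(2)*o^4 - 11*o^4/2 - 55*o^3/4 + 33*sqrt(2)*o^3 + 167*o^2/8 + 165*sqrt(2)*o^2/2 - 501*sqrt(2)*o/4 + 105*o/8 - 315*sqrt(2)/4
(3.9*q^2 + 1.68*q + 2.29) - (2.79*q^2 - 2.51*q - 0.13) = 1.11*q^2 + 4.19*q + 2.42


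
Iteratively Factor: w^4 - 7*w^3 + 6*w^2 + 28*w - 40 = (w - 2)*(w^3 - 5*w^2 - 4*w + 20) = (w - 5)*(w - 2)*(w^2 - 4) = (w - 5)*(w - 2)^2*(w + 2)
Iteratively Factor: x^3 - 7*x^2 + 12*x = (x)*(x^2 - 7*x + 12) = x*(x - 3)*(x - 4)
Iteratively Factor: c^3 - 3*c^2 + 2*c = (c)*(c^2 - 3*c + 2) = c*(c - 2)*(c - 1)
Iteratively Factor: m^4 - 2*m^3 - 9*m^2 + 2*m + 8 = (m + 1)*(m^3 - 3*m^2 - 6*m + 8) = (m + 1)*(m + 2)*(m^2 - 5*m + 4) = (m - 1)*(m + 1)*(m + 2)*(m - 4)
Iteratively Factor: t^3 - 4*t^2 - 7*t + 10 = (t - 1)*(t^2 - 3*t - 10) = (t - 5)*(t - 1)*(t + 2)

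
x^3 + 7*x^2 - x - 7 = (x - 1)*(x + 1)*(x + 7)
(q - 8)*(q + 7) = q^2 - q - 56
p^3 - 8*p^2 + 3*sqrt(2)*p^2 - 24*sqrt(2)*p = p*(p - 8)*(p + 3*sqrt(2))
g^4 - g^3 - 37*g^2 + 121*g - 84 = (g - 4)*(g - 3)*(g - 1)*(g + 7)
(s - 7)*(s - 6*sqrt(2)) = s^2 - 6*sqrt(2)*s - 7*s + 42*sqrt(2)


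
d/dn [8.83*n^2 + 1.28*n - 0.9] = 17.66*n + 1.28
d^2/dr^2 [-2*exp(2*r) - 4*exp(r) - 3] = (-8*exp(r) - 4)*exp(r)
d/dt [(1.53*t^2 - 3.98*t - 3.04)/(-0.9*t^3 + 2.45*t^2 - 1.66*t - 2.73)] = (1.377*t^4 - 7.164*t^3 - 0.996799999999999*t^2 + 6.5422*t + 5.819)/(0.81*t^6 - 4.41*t^5 + 8.9905*t^4 - 3.22*t^3 - 10.6214*t^2 + 9.0636*t + 7.4529)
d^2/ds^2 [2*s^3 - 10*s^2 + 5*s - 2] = 12*s - 20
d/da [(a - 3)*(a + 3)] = 2*a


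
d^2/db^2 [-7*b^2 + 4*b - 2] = -14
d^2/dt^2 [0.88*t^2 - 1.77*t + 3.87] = 1.76000000000000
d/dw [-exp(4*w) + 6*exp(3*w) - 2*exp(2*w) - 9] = (-4*exp(2*w) + 18*exp(w) - 4)*exp(2*w)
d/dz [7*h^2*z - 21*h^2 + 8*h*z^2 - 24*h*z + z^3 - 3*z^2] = 7*h^2 + 16*h*z - 24*h + 3*z^2 - 6*z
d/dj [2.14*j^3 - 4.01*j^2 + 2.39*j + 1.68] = 6.42*j^2 - 8.02*j + 2.39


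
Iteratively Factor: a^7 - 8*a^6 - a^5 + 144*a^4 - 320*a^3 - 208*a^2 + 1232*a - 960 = (a + 2)*(a^6 - 10*a^5 + 19*a^4 + 106*a^3 - 532*a^2 + 856*a - 480) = (a - 3)*(a + 2)*(a^5 - 7*a^4 - 2*a^3 + 100*a^2 - 232*a + 160) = (a - 3)*(a - 2)*(a + 2)*(a^4 - 5*a^3 - 12*a^2 + 76*a - 80) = (a - 3)*(a - 2)^2*(a + 2)*(a^3 - 3*a^2 - 18*a + 40) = (a - 3)*(a - 2)^2*(a + 2)*(a + 4)*(a^2 - 7*a + 10) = (a - 5)*(a - 3)*(a - 2)^2*(a + 2)*(a + 4)*(a - 2)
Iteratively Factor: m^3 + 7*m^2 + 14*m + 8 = (m + 1)*(m^2 + 6*m + 8) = (m + 1)*(m + 4)*(m + 2)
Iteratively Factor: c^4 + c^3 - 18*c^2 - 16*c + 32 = (c + 4)*(c^3 - 3*c^2 - 6*c + 8) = (c - 4)*(c + 4)*(c^2 + c - 2) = (c - 4)*(c - 1)*(c + 4)*(c + 2)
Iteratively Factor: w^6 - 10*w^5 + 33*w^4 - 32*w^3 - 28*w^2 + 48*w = (w - 2)*(w^5 - 8*w^4 + 17*w^3 + 2*w^2 - 24*w) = (w - 2)^2*(w^4 - 6*w^3 + 5*w^2 + 12*w) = (w - 4)*(w - 2)^2*(w^3 - 2*w^2 - 3*w) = (w - 4)*(w - 3)*(w - 2)^2*(w^2 + w) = w*(w - 4)*(w - 3)*(w - 2)^2*(w + 1)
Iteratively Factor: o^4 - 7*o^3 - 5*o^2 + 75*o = (o - 5)*(o^3 - 2*o^2 - 15*o) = (o - 5)^2*(o^2 + 3*o) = (o - 5)^2*(o + 3)*(o)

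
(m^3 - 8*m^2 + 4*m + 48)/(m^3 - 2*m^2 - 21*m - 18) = (m^2 - 2*m - 8)/(m^2 + 4*m + 3)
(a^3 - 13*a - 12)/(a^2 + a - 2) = (a^3 - 13*a - 12)/(a^2 + a - 2)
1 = 1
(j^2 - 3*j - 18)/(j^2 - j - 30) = (j + 3)/(j + 5)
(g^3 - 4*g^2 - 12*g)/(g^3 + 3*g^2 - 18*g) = (g^2 - 4*g - 12)/(g^2 + 3*g - 18)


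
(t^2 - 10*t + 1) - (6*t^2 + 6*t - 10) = -5*t^2 - 16*t + 11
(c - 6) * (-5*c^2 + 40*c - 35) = -5*c^3 + 70*c^2 - 275*c + 210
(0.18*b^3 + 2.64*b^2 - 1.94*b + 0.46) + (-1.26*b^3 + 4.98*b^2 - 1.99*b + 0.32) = -1.08*b^3 + 7.62*b^2 - 3.93*b + 0.78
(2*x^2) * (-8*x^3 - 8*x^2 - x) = -16*x^5 - 16*x^4 - 2*x^3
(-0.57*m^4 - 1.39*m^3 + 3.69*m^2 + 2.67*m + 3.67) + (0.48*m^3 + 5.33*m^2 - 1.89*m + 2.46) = -0.57*m^4 - 0.91*m^3 + 9.02*m^2 + 0.78*m + 6.13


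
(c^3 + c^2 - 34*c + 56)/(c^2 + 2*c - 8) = (c^2 + 3*c - 28)/(c + 4)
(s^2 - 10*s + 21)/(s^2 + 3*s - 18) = (s - 7)/(s + 6)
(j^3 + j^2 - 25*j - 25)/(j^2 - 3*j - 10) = (j^2 + 6*j + 5)/(j + 2)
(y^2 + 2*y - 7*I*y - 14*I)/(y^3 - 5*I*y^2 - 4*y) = (y^2 + y*(2 - 7*I) - 14*I)/(y*(y^2 - 5*I*y - 4))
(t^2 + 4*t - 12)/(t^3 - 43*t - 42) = (t - 2)/(t^2 - 6*t - 7)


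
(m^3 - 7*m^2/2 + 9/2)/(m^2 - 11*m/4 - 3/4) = 2*(2*m^2 - m - 3)/(4*m + 1)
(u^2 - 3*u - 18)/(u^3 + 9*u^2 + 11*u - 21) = (u - 6)/(u^2 + 6*u - 7)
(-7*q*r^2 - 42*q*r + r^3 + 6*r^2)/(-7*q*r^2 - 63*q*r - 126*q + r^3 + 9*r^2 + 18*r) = r/(r + 3)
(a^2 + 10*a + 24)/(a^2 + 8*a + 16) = (a + 6)/(a + 4)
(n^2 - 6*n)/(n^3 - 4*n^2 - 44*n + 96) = n*(n - 6)/(n^3 - 4*n^2 - 44*n + 96)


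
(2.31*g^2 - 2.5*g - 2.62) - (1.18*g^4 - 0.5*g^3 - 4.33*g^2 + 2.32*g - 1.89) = -1.18*g^4 + 0.5*g^3 + 6.64*g^2 - 4.82*g - 0.73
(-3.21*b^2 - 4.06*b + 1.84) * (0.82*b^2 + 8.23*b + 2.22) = -2.6322*b^4 - 29.7475*b^3 - 39.0312*b^2 + 6.13*b + 4.0848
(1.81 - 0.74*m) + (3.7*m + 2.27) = 2.96*m + 4.08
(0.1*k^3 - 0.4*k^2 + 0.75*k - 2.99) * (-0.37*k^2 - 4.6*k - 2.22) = -0.037*k^5 - 0.312*k^4 + 1.3405*k^3 - 1.4557*k^2 + 12.089*k + 6.6378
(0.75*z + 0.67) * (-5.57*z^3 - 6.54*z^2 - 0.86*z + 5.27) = -4.1775*z^4 - 8.6369*z^3 - 5.0268*z^2 + 3.3763*z + 3.5309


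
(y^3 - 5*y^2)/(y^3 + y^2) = (y - 5)/(y + 1)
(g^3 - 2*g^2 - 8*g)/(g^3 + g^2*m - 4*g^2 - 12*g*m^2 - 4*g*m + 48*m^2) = g*(g + 2)/(g^2 + g*m - 12*m^2)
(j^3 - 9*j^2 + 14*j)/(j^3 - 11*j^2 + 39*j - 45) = j*(j^2 - 9*j + 14)/(j^3 - 11*j^2 + 39*j - 45)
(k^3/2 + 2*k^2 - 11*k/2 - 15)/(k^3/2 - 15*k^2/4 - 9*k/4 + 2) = 2*(k^3 + 4*k^2 - 11*k - 30)/(2*k^3 - 15*k^2 - 9*k + 8)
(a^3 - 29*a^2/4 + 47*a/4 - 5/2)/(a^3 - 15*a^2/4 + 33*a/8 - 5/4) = 2*(4*a^2 - 21*a + 5)/(8*a^2 - 14*a + 5)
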